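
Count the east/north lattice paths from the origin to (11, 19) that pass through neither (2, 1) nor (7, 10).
Number of paths = 30955795

Inclusion–exclusion. Total paths: C(30, 11) = 54627300. Through P₁: C(3, 2)·C(27, 9) = 14060475. Through P₂: C(17, 7)·C(13, 4) = 13905320. Since P₁ is strictly southwest of P₂, a monotone path through both must visit P₁ then P₂; paths through both = C(3, 2)·C(14, 5)·C(13, 4) = 4294290. Avoid both = 54627300 − 14060475 − 13905320 + 4294290 = 30955795.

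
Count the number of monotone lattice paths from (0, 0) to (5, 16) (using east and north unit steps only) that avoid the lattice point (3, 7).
Number of paths = 13749

Total paths from (0, 0) to (5, 16): C(21, 5) = 20349. Paths through (3, 7): (paths (0, 0) → (3, 7)) × (paths (3, 7) → (5, 16)) = C(10, 3) · C(11, 2) = 120 · 55 = 6600. Avoidance count = 20349 − 6600 = 13749.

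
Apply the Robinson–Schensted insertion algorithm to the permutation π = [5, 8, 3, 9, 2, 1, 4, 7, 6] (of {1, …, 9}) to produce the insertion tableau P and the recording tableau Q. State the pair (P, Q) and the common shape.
P = [1, 4, 6] / [2, 7, 9] / [3, 8] / [5];  Q = [1, 2, 4] / [3, 7, 8] / [5, 9] / [6];  common shape = (3, 3, 2, 1)

Row-insert the values π_1, π_2, … into P one at a time, bumping the leftmost entry strictly greater than the inserted value down to the next row. The recording tableau Q records, in position (i, j), the step at which that cell was added to P.
  Insert 5 (step 1): P = [5];  Q = [1]
  Insert 8 (step 2): P = [5, 8];  Q = [1, 2]
  Insert 3 (step 3): P = [3, 8] / [5];  Q = [1, 2] / [3]
  Insert 9 (step 4): P = [3, 8, 9] / [5];  Q = [1, 2, 4] / [3]
  Insert 2 (step 5): P = [2, 8, 9] / [3] / [5];  Q = [1, 2, 4] / [3] / [5]
  Insert 1 (step 6): P = [1, 8, 9] / [2] / [3] / [5];  Q = [1, 2, 4] / [3] / [5] / [6]
  Insert 4 (step 7): P = [1, 4, 9] / [2, 8] / [3] / [5];  Q = [1, 2, 4] / [3, 7] / [5] / [6]
  Insert 7 (step 8): P = [1, 4, 7] / [2, 8, 9] / [3] / [5];  Q = [1, 2, 4] / [3, 7, 8] / [5] / [6]
  Insert 6 (step 9): P = [1, 4, 6] / [2, 7, 9] / [3, 8] / [5];  Q = [1, 2, 4] / [3, 7, 8] / [5, 9] / [6]
Final shape: (3, 3, 2, 1).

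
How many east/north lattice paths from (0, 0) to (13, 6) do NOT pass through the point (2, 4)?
Number of paths = 25962

Total paths from (0, 0) to (13, 6): C(19, 13) = 27132. Paths through (2, 4): (paths (0, 0) → (2, 4)) × (paths (2, 4) → (13, 6)) = C(6, 2) · C(13, 11) = 15 · 78 = 1170. Avoidance count = 27132 − 1170 = 25962.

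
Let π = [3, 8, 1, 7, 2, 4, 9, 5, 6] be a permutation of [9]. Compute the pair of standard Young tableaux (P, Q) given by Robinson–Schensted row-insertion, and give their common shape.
P = [1, 2, 4, 5, 6] / [3, 7, 9] / [8];  Q = [1, 2, 6, 7, 9] / [3, 4, 8] / [5];  common shape = (5, 3, 1)

Row-insert the values π_1, π_2, … into P one at a time, bumping the leftmost entry strictly greater than the inserted value down to the next row. The recording tableau Q records, in position (i, j), the step at which that cell was added to P.
  Insert 3 (step 1): P = [3];  Q = [1]
  Insert 8 (step 2): P = [3, 8];  Q = [1, 2]
  Insert 1 (step 3): P = [1, 8] / [3];  Q = [1, 2] / [3]
  Insert 7 (step 4): P = [1, 7] / [3, 8];  Q = [1, 2] / [3, 4]
  Insert 2 (step 5): P = [1, 2] / [3, 7] / [8];  Q = [1, 2] / [3, 4] / [5]
  Insert 4 (step 6): P = [1, 2, 4] / [3, 7] / [8];  Q = [1, 2, 6] / [3, 4] / [5]
  Insert 9 (step 7): P = [1, 2, 4, 9] / [3, 7] / [8];  Q = [1, 2, 6, 7] / [3, 4] / [5]
  Insert 5 (step 8): P = [1, 2, 4, 5] / [3, 7, 9] / [8];  Q = [1, 2, 6, 7] / [3, 4, 8] / [5]
  Insert 6 (step 9): P = [1, 2, 4, 5, 6] / [3, 7, 9] / [8];  Q = [1, 2, 6, 7, 9] / [3, 4, 8] / [5]
Final shape: (5, 3, 1).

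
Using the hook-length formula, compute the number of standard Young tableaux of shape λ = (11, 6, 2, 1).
# SYT of shape (11, 6, 2, 1) = 6928350

Hook-length formula: f^λ = n! / Π hook(c), product over all cells c of the Young diagram. For λ = (11, 6, 2, 1), n = 20 boxes. Hook lengths by row (left-to-right, top-to-bottom): [14, 12, 10, 9, 8, 7, 5, 4, 3, 2, 1]; [8, 6, 4, 3, 2, 1]; [3, 1]; [1]. Product of hooks = 351151718400. So f^λ = 20! / 351151718400 = 2432902008176640000 / 351151718400 = 6928350.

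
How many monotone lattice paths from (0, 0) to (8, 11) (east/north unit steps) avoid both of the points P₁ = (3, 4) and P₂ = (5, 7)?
Number of paths = 32392

Inclusion–exclusion. Total paths: C(19, 8) = 75582. Through P₁: C(7, 3)·C(12, 5) = 27720. Through P₂: C(12, 5)·C(7, 3) = 27720. Since P₁ is strictly southwest of P₂, a monotone path through both must visit P₁ then P₂; paths through both = C(7, 3)·C(5, 2)·C(7, 3) = 12250. Avoid both = 75582 − 27720 − 27720 + 12250 = 32392.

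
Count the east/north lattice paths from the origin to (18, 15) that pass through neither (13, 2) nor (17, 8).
Number of paths = 1027782480

Inclusion–exclusion. Total paths: C(33, 18) = 1037158320. Through P₁: C(15, 13)·C(18, 5) = 899640. Through P₂: C(25, 17)·C(8, 1) = 8652600. Since P₁ is strictly southwest of P₂, a monotone path through both must visit P₁ then P₂; paths through both = C(15, 13)·C(10, 4)·C(8, 1) = 176400. Avoid both = 1037158320 − 899640 − 8652600 + 176400 = 1027782480.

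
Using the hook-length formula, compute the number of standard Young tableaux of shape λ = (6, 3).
# SYT of shape (6, 3) = 48

Hook-length formula: f^λ = n! / Π hook(c), product over all cells c of the Young diagram. For λ = (6, 3), n = 9 boxes. Hook lengths by row (left-to-right, top-to-bottom): [7, 6, 5, 3, 2, 1]; [3, 2, 1]. Product of hooks = 7560. So f^λ = 9! / 7560 = 362880 / 7560 = 48.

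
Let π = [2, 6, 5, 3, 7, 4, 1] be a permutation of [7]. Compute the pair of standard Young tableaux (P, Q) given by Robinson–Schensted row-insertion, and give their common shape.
P = [1, 3, 4] / [2, 7] / [5] / [6];  Q = [1, 2, 5] / [3, 6] / [4] / [7];  common shape = (3, 2, 1, 1)

Row-insert the values π_1, π_2, … into P one at a time, bumping the leftmost entry strictly greater than the inserted value down to the next row. The recording tableau Q records, in position (i, j), the step at which that cell was added to P.
  Insert 2 (step 1): P = [2];  Q = [1]
  Insert 6 (step 2): P = [2, 6];  Q = [1, 2]
  Insert 5 (step 3): P = [2, 5] / [6];  Q = [1, 2] / [3]
  Insert 3 (step 4): P = [2, 3] / [5] / [6];  Q = [1, 2] / [3] / [4]
  Insert 7 (step 5): P = [2, 3, 7] / [5] / [6];  Q = [1, 2, 5] / [3] / [4]
  Insert 4 (step 6): P = [2, 3, 4] / [5, 7] / [6];  Q = [1, 2, 5] / [3, 6] / [4]
  Insert 1 (step 7): P = [1, 3, 4] / [2, 7] / [5] / [6];  Q = [1, 2, 5] / [3, 6] / [4] / [7]
Final shape: (3, 2, 1, 1).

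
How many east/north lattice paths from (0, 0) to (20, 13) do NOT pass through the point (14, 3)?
Number of paths = 567721000

Total paths from (0, 0) to (20, 13): C(33, 20) = 573166440. Paths through (14, 3): (paths (0, 0) → (14, 3)) × (paths (14, 3) → (20, 13)) = C(17, 14) · C(16, 6) = 680 · 8008 = 5445440. Avoidance count = 573166440 − 5445440 = 567721000.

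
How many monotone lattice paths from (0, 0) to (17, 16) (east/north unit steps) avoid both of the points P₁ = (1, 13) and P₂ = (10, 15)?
Number of paths = 1140645624

Inclusion–exclusion. Total paths: C(33, 17) = 1166803110. Through P₁: C(14, 1)·C(19, 16) = 13566. Through P₂: C(25, 10)·C(8, 7) = 26150080. Since P₁ is strictly southwest of P₂, a monotone path through both must visit P₁ then P₂; paths through both = C(14, 1)·C(11, 9)·C(8, 7) = 6160. Avoid both = 1166803110 − 13566 − 26150080 + 6160 = 1140645624.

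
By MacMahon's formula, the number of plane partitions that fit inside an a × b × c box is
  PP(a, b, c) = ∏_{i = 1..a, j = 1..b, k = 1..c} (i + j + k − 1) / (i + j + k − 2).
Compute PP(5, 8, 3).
PP(5, 8, 3) = 61408347

Evaluate the triple product over i = 1..5, j = 1..8, k = 1..3. The factors are (2/1) · (3/2) · (4/3) · (3/2) · (4/3) · (5/4) · (4/3) · (5/4) · … (120 factors total). The numerators and denominators telescope so the product is an integer; carrying out the multiplication exactly gives PP(5, 8, 3) = 61408347.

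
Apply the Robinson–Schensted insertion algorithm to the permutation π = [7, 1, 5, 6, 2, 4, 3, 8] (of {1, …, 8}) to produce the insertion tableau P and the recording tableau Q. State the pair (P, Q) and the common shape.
P = [1, 2, 3, 8] / [4, 6] / [5] / [7];  Q = [1, 3, 4, 8] / [2, 6] / [5] / [7];  common shape = (4, 2, 1, 1)

Row-insert the values π_1, π_2, … into P one at a time, bumping the leftmost entry strictly greater than the inserted value down to the next row. The recording tableau Q records, in position (i, j), the step at which that cell was added to P.
  Insert 7 (step 1): P = [7];  Q = [1]
  Insert 1 (step 2): P = [1] / [7];  Q = [1] / [2]
  Insert 5 (step 3): P = [1, 5] / [7];  Q = [1, 3] / [2]
  Insert 6 (step 4): P = [1, 5, 6] / [7];  Q = [1, 3, 4] / [2]
  Insert 2 (step 5): P = [1, 2, 6] / [5] / [7];  Q = [1, 3, 4] / [2] / [5]
  Insert 4 (step 6): P = [1, 2, 4] / [5, 6] / [7];  Q = [1, 3, 4] / [2, 6] / [5]
  Insert 3 (step 7): P = [1, 2, 3] / [4, 6] / [5] / [7];  Q = [1, 3, 4] / [2, 6] / [5] / [7]
  Insert 8 (step 8): P = [1, 2, 3, 8] / [4, 6] / [5] / [7];  Q = [1, 3, 4, 8] / [2, 6] / [5] / [7]
Final shape: (4, 2, 1, 1).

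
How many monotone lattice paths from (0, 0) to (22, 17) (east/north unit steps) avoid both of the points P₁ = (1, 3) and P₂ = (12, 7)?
Number of paths = 33440562642

Inclusion–exclusion. Total paths: C(39, 22) = 51021117810. Through P₁: C(4, 1)·C(35, 21) = 9279837600. Through P₂: C(19, 12)·C(20, 10) = 9309485328. Since P₁ is strictly southwest of P₂, a monotone path through both must visit P₁ then P₂; paths through both = C(4, 1)·C(15, 11)·C(20, 10) = 1008767760. Avoid both = 51021117810 − 9279837600 − 9309485328 + 1008767760 = 33440562642.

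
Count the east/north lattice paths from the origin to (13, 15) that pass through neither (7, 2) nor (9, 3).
Number of paths = 36261568

Inclusion–exclusion. Total paths: C(28, 13) = 37442160. Through P₁: C(9, 7)·C(19, 6) = 976752. Through P₂: C(12, 9)·C(16, 4) = 400400. Since P₁ is strictly southwest of P₂, a monotone path through both must visit P₁ then P₂; paths through both = C(9, 7)·C(3, 2)·C(16, 4) = 196560. Avoid both = 37442160 − 976752 − 400400 + 196560 = 36261568.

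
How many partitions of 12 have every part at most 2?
p(12, parts ≤ 2) = 7

Partitions of 12 with all parts ≤ 2: 2+2+2+2+2+2, 2+2+2+2+2+1+1, 2+2+2+2+1+1+1+1, 2+2+2+1+1+1+1+1+1, 2+2+1+1+1+1+1+1+1+1, 2+1+1+1+1+1+1+1+1+1+1, 1+1+1+1+1+1+1+1+1+1+1+1. Count = 7.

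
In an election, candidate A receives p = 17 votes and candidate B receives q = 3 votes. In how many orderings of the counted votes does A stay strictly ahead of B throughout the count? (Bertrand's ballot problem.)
Strict-lead orderings = 798

Total orderings of the 20 votes with 17 for A: C(20, 17) = 1140. By the Bertrand ballot formula (Cycle Lemma / reflection principle), the number of orderings in which A is strictly ahead of B throughout is (p − q)/(p + q) · C(p + q, p) = (17 − 3)/(17 + 3) · 1140 = 798.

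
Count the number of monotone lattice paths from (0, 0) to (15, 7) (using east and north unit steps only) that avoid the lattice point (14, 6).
Number of paths = 93024

Total paths from (0, 0) to (15, 7): C(22, 15) = 170544. Paths through (14, 6): (paths (0, 0) → (14, 6)) × (paths (14, 6) → (15, 7)) = C(20, 14) · C(2, 1) = 38760 · 2 = 77520. Avoidance count = 170544 − 77520 = 93024.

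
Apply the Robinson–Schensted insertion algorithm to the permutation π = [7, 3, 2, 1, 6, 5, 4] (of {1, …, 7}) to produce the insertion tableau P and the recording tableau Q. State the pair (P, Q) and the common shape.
P = [1, 4] / [2, 5] / [3, 6] / [7];  Q = [1, 5] / [2, 6] / [3, 7] / [4];  common shape = (2, 2, 2, 1)

Row-insert the values π_1, π_2, … into P one at a time, bumping the leftmost entry strictly greater than the inserted value down to the next row. The recording tableau Q records, in position (i, j), the step at which that cell was added to P.
  Insert 7 (step 1): P = [7];  Q = [1]
  Insert 3 (step 2): P = [3] / [7];  Q = [1] / [2]
  Insert 2 (step 3): P = [2] / [3] / [7];  Q = [1] / [2] / [3]
  Insert 1 (step 4): P = [1] / [2] / [3] / [7];  Q = [1] / [2] / [3] / [4]
  Insert 6 (step 5): P = [1, 6] / [2] / [3] / [7];  Q = [1, 5] / [2] / [3] / [4]
  Insert 5 (step 6): P = [1, 5] / [2, 6] / [3] / [7];  Q = [1, 5] / [2, 6] / [3] / [4]
  Insert 4 (step 7): P = [1, 4] / [2, 5] / [3, 6] / [7];  Q = [1, 5] / [2, 6] / [3, 7] / [4]
Final shape: (2, 2, 2, 1).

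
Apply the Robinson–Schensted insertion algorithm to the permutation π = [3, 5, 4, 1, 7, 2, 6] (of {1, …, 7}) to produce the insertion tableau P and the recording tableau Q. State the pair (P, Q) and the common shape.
P = [1, 2, 6] / [3, 4, 7] / [5];  Q = [1, 2, 5] / [3, 6, 7] / [4];  common shape = (3, 3, 1)

Row-insert the values π_1, π_2, … into P one at a time, bumping the leftmost entry strictly greater than the inserted value down to the next row. The recording tableau Q records, in position (i, j), the step at which that cell was added to P.
  Insert 3 (step 1): P = [3];  Q = [1]
  Insert 5 (step 2): P = [3, 5];  Q = [1, 2]
  Insert 4 (step 3): P = [3, 4] / [5];  Q = [1, 2] / [3]
  Insert 1 (step 4): P = [1, 4] / [3] / [5];  Q = [1, 2] / [3] / [4]
  Insert 7 (step 5): P = [1, 4, 7] / [3] / [5];  Q = [1, 2, 5] / [3] / [4]
  Insert 2 (step 6): P = [1, 2, 7] / [3, 4] / [5];  Q = [1, 2, 5] / [3, 6] / [4]
  Insert 6 (step 7): P = [1, 2, 6] / [3, 4, 7] / [5];  Q = [1, 2, 5] / [3, 6, 7] / [4]
Final shape: (3, 3, 1).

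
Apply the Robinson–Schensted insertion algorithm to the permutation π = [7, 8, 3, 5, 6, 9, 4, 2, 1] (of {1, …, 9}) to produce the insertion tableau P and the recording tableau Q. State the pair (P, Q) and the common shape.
P = [1, 4, 6, 9] / [2, 8] / [3] / [5] / [7];  Q = [1, 2, 5, 6] / [3, 4] / [7] / [8] / [9];  common shape = (4, 2, 1, 1, 1)

Row-insert the values π_1, π_2, … into P one at a time, bumping the leftmost entry strictly greater than the inserted value down to the next row. The recording tableau Q records, in position (i, j), the step at which that cell was added to P.
  Insert 7 (step 1): P = [7];  Q = [1]
  Insert 8 (step 2): P = [7, 8];  Q = [1, 2]
  Insert 3 (step 3): P = [3, 8] / [7];  Q = [1, 2] / [3]
  Insert 5 (step 4): P = [3, 5] / [7, 8];  Q = [1, 2] / [3, 4]
  Insert 6 (step 5): P = [3, 5, 6] / [7, 8];  Q = [1, 2, 5] / [3, 4]
  Insert 9 (step 6): P = [3, 5, 6, 9] / [7, 8];  Q = [1, 2, 5, 6] / [3, 4]
  Insert 4 (step 7): P = [3, 4, 6, 9] / [5, 8] / [7];  Q = [1, 2, 5, 6] / [3, 4] / [7]
  Insert 2 (step 8): P = [2, 4, 6, 9] / [3, 8] / [5] / [7];  Q = [1, 2, 5, 6] / [3, 4] / [7] / [8]
  Insert 1 (step 9): P = [1, 4, 6, 9] / [2, 8] / [3] / [5] / [7];  Q = [1, 2, 5, 6] / [3, 4] / [7] / [8] / [9]
Final shape: (4, 2, 1, 1, 1).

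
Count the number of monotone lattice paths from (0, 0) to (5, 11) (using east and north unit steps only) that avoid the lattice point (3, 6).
Number of paths = 2604

Total paths from (0, 0) to (5, 11): C(16, 5) = 4368. Paths through (3, 6): (paths (0, 0) → (3, 6)) × (paths (3, 6) → (5, 11)) = C(9, 3) · C(7, 2) = 84 · 21 = 1764. Avoidance count = 4368 − 1764 = 2604.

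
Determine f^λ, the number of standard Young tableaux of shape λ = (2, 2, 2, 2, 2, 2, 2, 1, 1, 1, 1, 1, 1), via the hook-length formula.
# SYT of shape (2, 2, 2, 2, 2, 2, 2, 1, 1, 1, 1, 1, 1) = 38760

Hook-length formula: f^λ = n! / Π hook(c), product over all cells c of the Young diagram. For λ = (2, 2, 2, 2, 2, 2, 2, 1, 1, 1, 1, 1, 1), n = 20 boxes. Hook lengths by row (left-to-right, top-to-bottom): [14, 7]; [13, 6]; [12, 5]; [11, 4]; [10, 3]; [9, 2]; [8, 1]; [6]; [5]; [4]; [3]; [2]; [1]. Product of hooks = 62768369664000. So f^λ = 20! / 62768369664000 = 2432902008176640000 / 62768369664000 = 38760.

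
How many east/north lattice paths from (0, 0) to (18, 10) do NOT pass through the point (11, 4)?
Number of paths = 10780770

Total paths from (0, 0) to (18, 10): C(28, 18) = 13123110. Paths through (11, 4): (paths (0, 0) → (11, 4)) × (paths (11, 4) → (18, 10)) = C(15, 11) · C(13, 7) = 1365 · 1716 = 2342340. Avoidance count = 13123110 − 2342340 = 10780770.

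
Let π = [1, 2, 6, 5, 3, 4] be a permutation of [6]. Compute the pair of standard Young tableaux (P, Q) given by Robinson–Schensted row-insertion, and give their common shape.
P = [1, 2, 3, 4] / [5] / [6];  Q = [1, 2, 3, 6] / [4] / [5];  common shape = (4, 1, 1)

Row-insert the values π_1, π_2, … into P one at a time, bumping the leftmost entry strictly greater than the inserted value down to the next row. The recording tableau Q records, in position (i, j), the step at which that cell was added to P.
  Insert 1 (step 1): P = [1];  Q = [1]
  Insert 2 (step 2): P = [1, 2];  Q = [1, 2]
  Insert 6 (step 3): P = [1, 2, 6];  Q = [1, 2, 3]
  Insert 5 (step 4): P = [1, 2, 5] / [6];  Q = [1, 2, 3] / [4]
  Insert 3 (step 5): P = [1, 2, 3] / [5] / [6];  Q = [1, 2, 3] / [4] / [5]
  Insert 4 (step 6): P = [1, 2, 3, 4] / [5] / [6];  Q = [1, 2, 3, 6] / [4] / [5]
Final shape: (4, 1, 1).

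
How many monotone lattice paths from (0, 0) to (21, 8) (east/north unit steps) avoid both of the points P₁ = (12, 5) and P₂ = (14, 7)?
Number of paths = 2297569

Inclusion–exclusion. Total paths: C(29, 21) = 4292145. Through P₁: C(17, 12)·C(12, 9) = 1361360. Through P₂: C(21, 14)·C(8, 7) = 930240. Since P₁ is strictly southwest of P₂, a monotone path through both must visit P₁ then P₂; paths through both = C(17, 12)·C(4, 2)·C(8, 7) = 297024. Avoid both = 4292145 − 1361360 − 930240 + 297024 = 2297569.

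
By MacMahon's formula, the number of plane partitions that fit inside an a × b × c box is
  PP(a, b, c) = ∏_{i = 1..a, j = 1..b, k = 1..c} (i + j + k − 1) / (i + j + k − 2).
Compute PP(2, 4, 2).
PP(2, 4, 2) = 105

Evaluate the triple product over i = 1..2, j = 1..4, k = 1..2. The factors are (2/1) · (3/2) · (3/2) · (4/3) · (4/3) · (5/4) · (5/4) · (6/5) · … (16 factors total). The numerators and denominators telescope so the product is an integer; carrying out the multiplication exactly gives PP(2, 4, 2) = 105.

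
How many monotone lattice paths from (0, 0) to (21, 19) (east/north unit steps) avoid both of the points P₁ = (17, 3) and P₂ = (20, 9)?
Number of paths = 131167773405

Inclusion–exclusion. Total paths: C(40, 21) = 131282408400. Through P₁: C(20, 17)·C(20, 4) = 5523300. Through P₂: C(29, 20)·C(11, 1) = 110165055. Since P₁ is strictly southwest of P₂, a monotone path through both must visit P₁ then P₂; paths through both = C(20, 17)·C(9, 3)·C(11, 1) = 1053360. Avoid both = 131282408400 − 5523300 − 110165055 + 1053360 = 131167773405.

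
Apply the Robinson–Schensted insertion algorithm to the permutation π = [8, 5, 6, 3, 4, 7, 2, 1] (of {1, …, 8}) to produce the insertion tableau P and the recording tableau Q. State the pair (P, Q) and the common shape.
P = [1, 4, 7] / [2, 6] / [3] / [5] / [8];  Q = [1, 3, 6] / [2, 5] / [4] / [7] / [8];  common shape = (3, 2, 1, 1, 1)

Row-insert the values π_1, π_2, … into P one at a time, bumping the leftmost entry strictly greater than the inserted value down to the next row. The recording tableau Q records, in position (i, j), the step at which that cell was added to P.
  Insert 8 (step 1): P = [8];  Q = [1]
  Insert 5 (step 2): P = [5] / [8];  Q = [1] / [2]
  Insert 6 (step 3): P = [5, 6] / [8];  Q = [1, 3] / [2]
  Insert 3 (step 4): P = [3, 6] / [5] / [8];  Q = [1, 3] / [2] / [4]
  Insert 4 (step 5): P = [3, 4] / [5, 6] / [8];  Q = [1, 3] / [2, 5] / [4]
  Insert 7 (step 6): P = [3, 4, 7] / [5, 6] / [8];  Q = [1, 3, 6] / [2, 5] / [4]
  Insert 2 (step 7): P = [2, 4, 7] / [3, 6] / [5] / [8];  Q = [1, 3, 6] / [2, 5] / [4] / [7]
  Insert 1 (step 8): P = [1, 4, 7] / [2, 6] / [3] / [5] / [8];  Q = [1, 3, 6] / [2, 5] / [4] / [7] / [8]
Final shape: (3, 2, 1, 1, 1).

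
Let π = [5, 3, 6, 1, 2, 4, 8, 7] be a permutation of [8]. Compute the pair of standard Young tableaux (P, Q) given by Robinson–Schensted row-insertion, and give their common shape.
P = [1, 2, 4, 7] / [3, 6, 8] / [5];  Q = [1, 3, 6, 7] / [2, 5, 8] / [4];  common shape = (4, 3, 1)

Row-insert the values π_1, π_2, … into P one at a time, bumping the leftmost entry strictly greater than the inserted value down to the next row. The recording tableau Q records, in position (i, j), the step at which that cell was added to P.
  Insert 5 (step 1): P = [5];  Q = [1]
  Insert 3 (step 2): P = [3] / [5];  Q = [1] / [2]
  Insert 6 (step 3): P = [3, 6] / [5];  Q = [1, 3] / [2]
  Insert 1 (step 4): P = [1, 6] / [3] / [5];  Q = [1, 3] / [2] / [4]
  Insert 2 (step 5): P = [1, 2] / [3, 6] / [5];  Q = [1, 3] / [2, 5] / [4]
  Insert 4 (step 6): P = [1, 2, 4] / [3, 6] / [5];  Q = [1, 3, 6] / [2, 5] / [4]
  Insert 8 (step 7): P = [1, 2, 4, 8] / [3, 6] / [5];  Q = [1, 3, 6, 7] / [2, 5] / [4]
  Insert 7 (step 8): P = [1, 2, 4, 7] / [3, 6, 8] / [5];  Q = [1, 3, 6, 7] / [2, 5, 8] / [4]
Final shape: (4, 3, 1).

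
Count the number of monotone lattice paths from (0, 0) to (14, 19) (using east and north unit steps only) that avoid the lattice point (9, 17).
Number of paths = 753193650

Total paths from (0, 0) to (14, 19): C(33, 14) = 818809200. Paths through (9, 17): (paths (0, 0) → (9, 17)) × (paths (9, 17) → (14, 19)) = C(26, 9) · C(7, 5) = 3124550 · 21 = 65615550. Avoidance count = 818809200 − 65615550 = 753193650.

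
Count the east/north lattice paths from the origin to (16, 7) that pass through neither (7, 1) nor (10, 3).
Number of paths = 161857

Inclusion–exclusion. Total paths: C(23, 16) = 245157. Through P₁: C(8, 7)·C(15, 9) = 40040. Through P₂: C(13, 10)·C(10, 6) = 60060. Since P₁ is strictly southwest of P₂, a monotone path through both must visit P₁ then P₂; paths through both = C(8, 7)·C(5, 3)·C(10, 6) = 16800. Avoid both = 245157 − 40040 − 60060 + 16800 = 161857.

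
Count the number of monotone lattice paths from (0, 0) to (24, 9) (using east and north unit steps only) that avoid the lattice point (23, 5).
Number of paths = 38075700

Total paths from (0, 0) to (24, 9): C(33, 24) = 38567100. Paths through (23, 5): (paths (0, 0) → (23, 5)) × (paths (23, 5) → (24, 9)) = C(28, 23) · C(5, 1) = 98280 · 5 = 491400. Avoidance count = 38567100 − 491400 = 38075700.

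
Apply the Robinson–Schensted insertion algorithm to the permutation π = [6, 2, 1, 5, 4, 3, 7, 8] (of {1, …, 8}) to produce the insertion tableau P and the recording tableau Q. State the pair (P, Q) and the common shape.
P = [1, 3, 7, 8] / [2, 4] / [5] / [6];  Q = [1, 4, 7, 8] / [2, 5] / [3] / [6];  common shape = (4, 2, 1, 1)

Row-insert the values π_1, π_2, … into P one at a time, bumping the leftmost entry strictly greater than the inserted value down to the next row. The recording tableau Q records, in position (i, j), the step at which that cell was added to P.
  Insert 6 (step 1): P = [6];  Q = [1]
  Insert 2 (step 2): P = [2] / [6];  Q = [1] / [2]
  Insert 1 (step 3): P = [1] / [2] / [6];  Q = [1] / [2] / [3]
  Insert 5 (step 4): P = [1, 5] / [2] / [6];  Q = [1, 4] / [2] / [3]
  Insert 4 (step 5): P = [1, 4] / [2, 5] / [6];  Q = [1, 4] / [2, 5] / [3]
  Insert 3 (step 6): P = [1, 3] / [2, 4] / [5] / [6];  Q = [1, 4] / [2, 5] / [3] / [6]
  Insert 7 (step 7): P = [1, 3, 7] / [2, 4] / [5] / [6];  Q = [1, 4, 7] / [2, 5] / [3] / [6]
  Insert 8 (step 8): P = [1, 3, 7, 8] / [2, 4] / [5] / [6];  Q = [1, 4, 7, 8] / [2, 5] / [3] / [6]
Final shape: (4, 2, 1, 1).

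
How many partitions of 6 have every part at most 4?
p(6, parts ≤ 4) = 9

Partitions of 6 with all parts ≤ 4: 4+2, 4+1+1, 3+3, 3+2+1, 3+1+1+1, 2+2+2, 2+2+1+1, 2+1+1+1+1, 1+1+1+1+1+1. Count = 9.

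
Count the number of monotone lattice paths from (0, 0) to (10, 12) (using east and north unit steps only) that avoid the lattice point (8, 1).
Number of paths = 645944

Total paths from (0, 0) to (10, 12): C(22, 10) = 646646. Paths through (8, 1): (paths (0, 0) → (8, 1)) × (paths (8, 1) → (10, 12)) = C(9, 8) · C(13, 2) = 9 · 78 = 702. Avoidance count = 646646 − 702 = 645944.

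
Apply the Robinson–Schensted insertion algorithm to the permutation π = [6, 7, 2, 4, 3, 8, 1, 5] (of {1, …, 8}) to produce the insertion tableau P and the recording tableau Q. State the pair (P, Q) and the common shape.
P = [1, 3, 5] / [2, 7, 8] / [4] / [6];  Q = [1, 2, 6] / [3, 4, 8] / [5] / [7];  common shape = (3, 3, 1, 1)

Row-insert the values π_1, π_2, … into P one at a time, bumping the leftmost entry strictly greater than the inserted value down to the next row. The recording tableau Q records, in position (i, j), the step at which that cell was added to P.
  Insert 6 (step 1): P = [6];  Q = [1]
  Insert 7 (step 2): P = [6, 7];  Q = [1, 2]
  Insert 2 (step 3): P = [2, 7] / [6];  Q = [1, 2] / [3]
  Insert 4 (step 4): P = [2, 4] / [6, 7];  Q = [1, 2] / [3, 4]
  Insert 3 (step 5): P = [2, 3] / [4, 7] / [6];  Q = [1, 2] / [3, 4] / [5]
  Insert 8 (step 6): P = [2, 3, 8] / [4, 7] / [6];  Q = [1, 2, 6] / [3, 4] / [5]
  Insert 1 (step 7): P = [1, 3, 8] / [2, 7] / [4] / [6];  Q = [1, 2, 6] / [3, 4] / [5] / [7]
  Insert 5 (step 8): P = [1, 3, 5] / [2, 7, 8] / [4] / [6];  Q = [1, 2, 6] / [3, 4, 8] / [5] / [7]
Final shape: (3, 3, 1, 1).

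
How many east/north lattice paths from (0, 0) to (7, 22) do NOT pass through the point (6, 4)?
Number of paths = 1556790

Total paths from (0, 0) to (7, 22): C(29, 7) = 1560780. Paths through (6, 4): (paths (0, 0) → (6, 4)) × (paths (6, 4) → (7, 22)) = C(10, 6) · C(19, 1) = 210 · 19 = 3990. Avoidance count = 1560780 − 3990 = 1556790.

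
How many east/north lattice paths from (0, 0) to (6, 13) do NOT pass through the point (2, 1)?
Number of paths = 21672

Total paths from (0, 0) to (6, 13): C(19, 6) = 27132. Paths through (2, 1): (paths (0, 0) → (2, 1)) × (paths (2, 1) → (6, 13)) = C(3, 2) · C(16, 4) = 3 · 1820 = 5460. Avoidance count = 27132 − 5460 = 21672.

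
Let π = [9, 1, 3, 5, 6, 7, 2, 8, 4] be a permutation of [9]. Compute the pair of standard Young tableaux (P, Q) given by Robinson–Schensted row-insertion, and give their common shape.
P = [1, 2, 4, 6, 7, 8] / [3, 5] / [9];  Q = [1, 3, 4, 5, 6, 8] / [2, 9] / [7];  common shape = (6, 2, 1)

Row-insert the values π_1, π_2, … into P one at a time, bumping the leftmost entry strictly greater than the inserted value down to the next row. The recording tableau Q records, in position (i, j), the step at which that cell was added to P.
  Insert 9 (step 1): P = [9];  Q = [1]
  Insert 1 (step 2): P = [1] / [9];  Q = [1] / [2]
  Insert 3 (step 3): P = [1, 3] / [9];  Q = [1, 3] / [2]
  Insert 5 (step 4): P = [1, 3, 5] / [9];  Q = [1, 3, 4] / [2]
  Insert 6 (step 5): P = [1, 3, 5, 6] / [9];  Q = [1, 3, 4, 5] / [2]
  Insert 7 (step 6): P = [1, 3, 5, 6, 7] / [9];  Q = [1, 3, 4, 5, 6] / [2]
  Insert 2 (step 7): P = [1, 2, 5, 6, 7] / [3] / [9];  Q = [1, 3, 4, 5, 6] / [2] / [7]
  Insert 8 (step 8): P = [1, 2, 5, 6, 7, 8] / [3] / [9];  Q = [1, 3, 4, 5, 6, 8] / [2] / [7]
  Insert 4 (step 9): P = [1, 2, 4, 6, 7, 8] / [3, 5] / [9];  Q = [1, 3, 4, 5, 6, 8] / [2, 9] / [7]
Final shape: (6, 2, 1).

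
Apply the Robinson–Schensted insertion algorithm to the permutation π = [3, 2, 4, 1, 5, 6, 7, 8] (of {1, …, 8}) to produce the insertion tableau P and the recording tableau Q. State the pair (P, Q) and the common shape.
P = [1, 4, 5, 6, 7, 8] / [2] / [3];  Q = [1, 3, 5, 6, 7, 8] / [2] / [4];  common shape = (6, 1, 1)

Row-insert the values π_1, π_2, … into P one at a time, bumping the leftmost entry strictly greater than the inserted value down to the next row. The recording tableau Q records, in position (i, j), the step at which that cell was added to P.
  Insert 3 (step 1): P = [3];  Q = [1]
  Insert 2 (step 2): P = [2] / [3];  Q = [1] / [2]
  Insert 4 (step 3): P = [2, 4] / [3];  Q = [1, 3] / [2]
  Insert 1 (step 4): P = [1, 4] / [2] / [3];  Q = [1, 3] / [2] / [4]
  Insert 5 (step 5): P = [1, 4, 5] / [2] / [3];  Q = [1, 3, 5] / [2] / [4]
  Insert 6 (step 6): P = [1, 4, 5, 6] / [2] / [3];  Q = [1, 3, 5, 6] / [2] / [4]
  Insert 7 (step 7): P = [1, 4, 5, 6, 7] / [2] / [3];  Q = [1, 3, 5, 6, 7] / [2] / [4]
  Insert 8 (step 8): P = [1, 4, 5, 6, 7, 8] / [2] / [3];  Q = [1, 3, 5, 6, 7, 8] / [2] / [4]
Final shape: (6, 1, 1).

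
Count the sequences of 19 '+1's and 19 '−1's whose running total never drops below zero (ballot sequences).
C_19 = 1767263190

These ballot sequences are counted by the Catalan number C_n = (1/(n + 1)) · C(2n, n). For n = 19: C_19 = (1/20) · C(38, 19) = 35345263800/20 = 1767263190.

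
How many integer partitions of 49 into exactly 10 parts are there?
p(49, 10 parts) = 14663

Partitions of n into exactly k parts are in bijection with partitions of n − k into at most k parts (subtract 1 from each part). So p(49, exactly 10) = p(39, parts ≤ 10). Computing via the recurrence p(m, j) = p(m, j−1) + p(m−j, j) gives 14663.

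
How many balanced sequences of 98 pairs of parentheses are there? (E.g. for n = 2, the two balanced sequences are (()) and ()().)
C_98 = 57743358069601357782187700608042856334020731624756611000

These balanced parentheses are counted by the Catalan number C_n = (1/(n + 1)) · C(2n, n). For n = 98: C_98 = (1/99) · C(196, 98) = 5716592448890534420436582360196242777068052430850904489000/99 = 57743358069601357782187700608042856334020731624756611000.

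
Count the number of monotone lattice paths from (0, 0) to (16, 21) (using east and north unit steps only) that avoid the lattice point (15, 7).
Number of paths = 12873216510

Total paths from (0, 0) to (16, 21): C(37, 16) = 12875774670. Paths through (15, 7): (paths (0, 0) → (15, 7)) × (paths (15, 7) → (16, 21)) = C(22, 15) · C(15, 1) = 170544 · 15 = 2558160. Avoidance count = 12875774670 − 2558160 = 12873216510.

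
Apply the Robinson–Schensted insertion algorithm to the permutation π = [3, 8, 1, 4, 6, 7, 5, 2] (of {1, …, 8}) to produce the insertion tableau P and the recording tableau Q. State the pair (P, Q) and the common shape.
P = [1, 2, 5, 7] / [3, 4] / [6] / [8];  Q = [1, 2, 5, 6] / [3, 4] / [7] / [8];  common shape = (4, 2, 1, 1)

Row-insert the values π_1, π_2, … into P one at a time, bumping the leftmost entry strictly greater than the inserted value down to the next row. The recording tableau Q records, in position (i, j), the step at which that cell was added to P.
  Insert 3 (step 1): P = [3];  Q = [1]
  Insert 8 (step 2): P = [3, 8];  Q = [1, 2]
  Insert 1 (step 3): P = [1, 8] / [3];  Q = [1, 2] / [3]
  Insert 4 (step 4): P = [1, 4] / [3, 8];  Q = [1, 2] / [3, 4]
  Insert 6 (step 5): P = [1, 4, 6] / [3, 8];  Q = [1, 2, 5] / [3, 4]
  Insert 7 (step 6): P = [1, 4, 6, 7] / [3, 8];  Q = [1, 2, 5, 6] / [3, 4]
  Insert 5 (step 7): P = [1, 4, 5, 7] / [3, 6] / [8];  Q = [1, 2, 5, 6] / [3, 4] / [7]
  Insert 2 (step 8): P = [1, 2, 5, 7] / [3, 4] / [6] / [8];  Q = [1, 2, 5, 6] / [3, 4] / [7] / [8]
Final shape: (4, 2, 1, 1).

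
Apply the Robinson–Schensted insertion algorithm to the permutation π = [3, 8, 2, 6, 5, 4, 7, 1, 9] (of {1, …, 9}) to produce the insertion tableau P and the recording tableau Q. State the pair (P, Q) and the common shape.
P = [1, 4, 7, 9] / [2, 5] / [3] / [6] / [8];  Q = [1, 2, 7, 9] / [3, 4] / [5] / [6] / [8];  common shape = (4, 2, 1, 1, 1)

Row-insert the values π_1, π_2, … into P one at a time, bumping the leftmost entry strictly greater than the inserted value down to the next row. The recording tableau Q records, in position (i, j), the step at which that cell was added to P.
  Insert 3 (step 1): P = [3];  Q = [1]
  Insert 8 (step 2): P = [3, 8];  Q = [1, 2]
  Insert 2 (step 3): P = [2, 8] / [3];  Q = [1, 2] / [3]
  Insert 6 (step 4): P = [2, 6] / [3, 8];  Q = [1, 2] / [3, 4]
  Insert 5 (step 5): P = [2, 5] / [3, 6] / [8];  Q = [1, 2] / [3, 4] / [5]
  Insert 4 (step 6): P = [2, 4] / [3, 5] / [6] / [8];  Q = [1, 2] / [3, 4] / [5] / [6]
  Insert 7 (step 7): P = [2, 4, 7] / [3, 5] / [6] / [8];  Q = [1, 2, 7] / [3, 4] / [5] / [6]
  Insert 1 (step 8): P = [1, 4, 7] / [2, 5] / [3] / [6] / [8];  Q = [1, 2, 7] / [3, 4] / [5] / [6] / [8]
  Insert 9 (step 9): P = [1, 4, 7, 9] / [2, 5] / [3] / [6] / [8];  Q = [1, 2, 7, 9] / [3, 4] / [5] / [6] / [8]
Final shape: (4, 2, 1, 1, 1).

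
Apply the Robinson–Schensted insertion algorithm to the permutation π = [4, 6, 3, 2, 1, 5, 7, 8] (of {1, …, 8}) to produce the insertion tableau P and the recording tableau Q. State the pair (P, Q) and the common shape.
P = [1, 5, 7, 8] / [2, 6] / [3] / [4];  Q = [1, 2, 7, 8] / [3, 6] / [4] / [5];  common shape = (4, 2, 1, 1)

Row-insert the values π_1, π_2, … into P one at a time, bumping the leftmost entry strictly greater than the inserted value down to the next row. The recording tableau Q records, in position (i, j), the step at which that cell was added to P.
  Insert 4 (step 1): P = [4];  Q = [1]
  Insert 6 (step 2): P = [4, 6];  Q = [1, 2]
  Insert 3 (step 3): P = [3, 6] / [4];  Q = [1, 2] / [3]
  Insert 2 (step 4): P = [2, 6] / [3] / [4];  Q = [1, 2] / [3] / [4]
  Insert 1 (step 5): P = [1, 6] / [2] / [3] / [4];  Q = [1, 2] / [3] / [4] / [5]
  Insert 5 (step 6): P = [1, 5] / [2, 6] / [3] / [4];  Q = [1, 2] / [3, 6] / [4] / [5]
  Insert 7 (step 7): P = [1, 5, 7] / [2, 6] / [3] / [4];  Q = [1, 2, 7] / [3, 6] / [4] / [5]
  Insert 8 (step 8): P = [1, 5, 7, 8] / [2, 6] / [3] / [4];  Q = [1, 2, 7, 8] / [3, 6] / [4] / [5]
Final shape: (4, 2, 1, 1).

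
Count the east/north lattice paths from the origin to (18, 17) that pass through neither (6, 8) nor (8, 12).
Number of paths = 3411878085

Inclusion–exclusion. Total paths: C(35, 18) = 4537567650. Through P₁: C(14, 6)·C(21, 12) = 882671790. Through P₂: C(20, 8)·C(15, 10) = 378287910. Since P₁ is strictly southwest of P₂, a monotone path through both must visit P₁ then P₂; paths through both = C(14, 6)·C(6, 2)·C(15, 10) = 135270135. Avoid both = 4537567650 − 882671790 − 378287910 + 135270135 = 3411878085.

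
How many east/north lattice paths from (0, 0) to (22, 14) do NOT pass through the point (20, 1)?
Number of paths = 3796294995

Total paths from (0, 0) to (22, 14): C(36, 22) = 3796297200. Paths through (20, 1): (paths (0, 0) → (20, 1)) × (paths (20, 1) → (22, 14)) = C(21, 20) · C(15, 2) = 21 · 105 = 2205. Avoidance count = 3796297200 − 2205 = 3796294995.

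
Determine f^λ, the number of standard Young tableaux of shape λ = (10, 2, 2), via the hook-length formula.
# SYT of shape (10, 2, 2) = 1365

Hook-length formula: f^λ = n! / Π hook(c), product over all cells c of the Young diagram. For λ = (10, 2, 2), n = 14 boxes. Hook lengths by row (left-to-right, top-to-bottom): [12, 11, 8, 7, 6, 5, 4, 3, 2, 1]; [3, 2]; [2, 1]. Product of hooks = 63866880. So f^λ = 14! / 63866880 = 87178291200 / 63866880 = 1365.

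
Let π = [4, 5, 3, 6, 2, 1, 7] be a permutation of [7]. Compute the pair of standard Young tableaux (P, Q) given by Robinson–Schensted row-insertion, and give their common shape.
P = [1, 5, 6, 7] / [2] / [3] / [4];  Q = [1, 2, 4, 7] / [3] / [5] / [6];  common shape = (4, 1, 1, 1)

Row-insert the values π_1, π_2, … into P one at a time, bumping the leftmost entry strictly greater than the inserted value down to the next row. The recording tableau Q records, in position (i, j), the step at which that cell was added to P.
  Insert 4 (step 1): P = [4];  Q = [1]
  Insert 5 (step 2): P = [4, 5];  Q = [1, 2]
  Insert 3 (step 3): P = [3, 5] / [4];  Q = [1, 2] / [3]
  Insert 6 (step 4): P = [3, 5, 6] / [4];  Q = [1, 2, 4] / [3]
  Insert 2 (step 5): P = [2, 5, 6] / [3] / [4];  Q = [1, 2, 4] / [3] / [5]
  Insert 1 (step 6): P = [1, 5, 6] / [2] / [3] / [4];  Q = [1, 2, 4] / [3] / [5] / [6]
  Insert 7 (step 7): P = [1, 5, 6, 7] / [2] / [3] / [4];  Q = [1, 2, 4, 7] / [3] / [5] / [6]
Final shape: (4, 1, 1, 1).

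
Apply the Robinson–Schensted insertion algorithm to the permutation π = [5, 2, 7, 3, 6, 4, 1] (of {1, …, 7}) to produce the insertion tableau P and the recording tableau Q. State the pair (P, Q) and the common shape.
P = [1, 3, 4] / [2, 6] / [5] / [7];  Q = [1, 3, 5] / [2, 4] / [6] / [7];  common shape = (3, 2, 1, 1)

Row-insert the values π_1, π_2, … into P one at a time, bumping the leftmost entry strictly greater than the inserted value down to the next row. The recording tableau Q records, in position (i, j), the step at which that cell was added to P.
  Insert 5 (step 1): P = [5];  Q = [1]
  Insert 2 (step 2): P = [2] / [5];  Q = [1] / [2]
  Insert 7 (step 3): P = [2, 7] / [5];  Q = [1, 3] / [2]
  Insert 3 (step 4): P = [2, 3] / [5, 7];  Q = [1, 3] / [2, 4]
  Insert 6 (step 5): P = [2, 3, 6] / [5, 7];  Q = [1, 3, 5] / [2, 4]
  Insert 4 (step 6): P = [2, 3, 4] / [5, 6] / [7];  Q = [1, 3, 5] / [2, 4] / [6]
  Insert 1 (step 7): P = [1, 3, 4] / [2, 6] / [5] / [7];  Q = [1, 3, 5] / [2, 4] / [6] / [7]
Final shape: (3, 2, 1, 1).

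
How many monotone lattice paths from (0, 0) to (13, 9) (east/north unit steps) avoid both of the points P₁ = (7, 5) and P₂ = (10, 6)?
Number of paths = 234300

Inclusion–exclusion. Total paths: C(22, 13) = 497420. Through P₁: C(12, 7)·C(10, 6) = 166320. Through P₂: C(16, 10)·C(6, 3) = 160160. Since P₁ is strictly southwest of P₂, a monotone path through both must visit P₁ then P₂; paths through both = C(12, 7)·C(4, 3)·C(6, 3) = 63360. Avoid both = 497420 − 166320 − 160160 + 63360 = 234300.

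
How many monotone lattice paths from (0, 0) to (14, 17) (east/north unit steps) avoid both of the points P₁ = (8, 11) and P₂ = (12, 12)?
Number of paths = 146493591

Inclusion–exclusion. Total paths: C(31, 14) = 265182525. Through P₁: C(19, 8)·C(12, 6) = 69837768. Through P₂: C(24, 12)·C(7, 2) = 56787276. Since P₁ is strictly southwest of P₂, a monotone path through both must visit P₁ then P₂; paths through both = C(19, 8)·C(5, 4)·C(7, 2) = 7936110. Avoid both = 265182525 − 69837768 − 56787276 + 7936110 = 146493591.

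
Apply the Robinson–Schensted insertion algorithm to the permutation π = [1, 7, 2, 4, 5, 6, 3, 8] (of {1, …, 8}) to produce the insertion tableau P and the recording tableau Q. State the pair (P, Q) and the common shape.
P = [1, 2, 3, 5, 6, 8] / [4] / [7];  Q = [1, 2, 4, 5, 6, 8] / [3] / [7];  common shape = (6, 1, 1)

Row-insert the values π_1, π_2, … into P one at a time, bumping the leftmost entry strictly greater than the inserted value down to the next row. The recording tableau Q records, in position (i, j), the step at which that cell was added to P.
  Insert 1 (step 1): P = [1];  Q = [1]
  Insert 7 (step 2): P = [1, 7];  Q = [1, 2]
  Insert 2 (step 3): P = [1, 2] / [7];  Q = [1, 2] / [3]
  Insert 4 (step 4): P = [1, 2, 4] / [7];  Q = [1, 2, 4] / [3]
  Insert 5 (step 5): P = [1, 2, 4, 5] / [7];  Q = [1, 2, 4, 5] / [3]
  Insert 6 (step 6): P = [1, 2, 4, 5, 6] / [7];  Q = [1, 2, 4, 5, 6] / [3]
  Insert 3 (step 7): P = [1, 2, 3, 5, 6] / [4] / [7];  Q = [1, 2, 4, 5, 6] / [3] / [7]
  Insert 8 (step 8): P = [1, 2, 3, 5, 6, 8] / [4] / [7];  Q = [1, 2, 4, 5, 6, 8] / [3] / [7]
Final shape: (6, 1, 1).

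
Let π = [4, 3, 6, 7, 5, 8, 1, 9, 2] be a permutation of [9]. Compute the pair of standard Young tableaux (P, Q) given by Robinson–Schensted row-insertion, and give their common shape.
P = [1, 2, 7, 8, 9] / [3, 5] / [4, 6];  Q = [1, 3, 4, 6, 8] / [2, 5] / [7, 9];  common shape = (5, 2, 2)

Row-insert the values π_1, π_2, … into P one at a time, bumping the leftmost entry strictly greater than the inserted value down to the next row. The recording tableau Q records, in position (i, j), the step at which that cell was added to P.
  Insert 4 (step 1): P = [4];  Q = [1]
  Insert 3 (step 2): P = [3] / [4];  Q = [1] / [2]
  Insert 6 (step 3): P = [3, 6] / [4];  Q = [1, 3] / [2]
  Insert 7 (step 4): P = [3, 6, 7] / [4];  Q = [1, 3, 4] / [2]
  Insert 5 (step 5): P = [3, 5, 7] / [4, 6];  Q = [1, 3, 4] / [2, 5]
  Insert 8 (step 6): P = [3, 5, 7, 8] / [4, 6];  Q = [1, 3, 4, 6] / [2, 5]
  Insert 1 (step 7): P = [1, 5, 7, 8] / [3, 6] / [4];  Q = [1, 3, 4, 6] / [2, 5] / [7]
  Insert 9 (step 8): P = [1, 5, 7, 8, 9] / [3, 6] / [4];  Q = [1, 3, 4, 6, 8] / [2, 5] / [7]
  Insert 2 (step 9): P = [1, 2, 7, 8, 9] / [3, 5] / [4, 6];  Q = [1, 3, 4, 6, 8] / [2, 5] / [7, 9]
Final shape: (5, 2, 2).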